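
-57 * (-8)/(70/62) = 14136/35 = 403.89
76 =76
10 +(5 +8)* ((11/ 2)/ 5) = 243/ 10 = 24.30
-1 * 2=-2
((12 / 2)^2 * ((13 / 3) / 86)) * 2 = 156 / 43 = 3.63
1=1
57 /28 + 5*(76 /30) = 1235 /84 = 14.70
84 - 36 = 48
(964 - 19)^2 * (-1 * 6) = -5358150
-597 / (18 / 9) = -597 / 2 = -298.50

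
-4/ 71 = -0.06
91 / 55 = 1.65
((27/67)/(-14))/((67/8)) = -108/31423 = -0.00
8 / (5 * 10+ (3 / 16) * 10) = 64 / 415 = 0.15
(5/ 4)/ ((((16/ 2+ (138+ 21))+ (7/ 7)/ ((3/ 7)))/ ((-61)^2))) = 55815/ 2032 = 27.47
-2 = -2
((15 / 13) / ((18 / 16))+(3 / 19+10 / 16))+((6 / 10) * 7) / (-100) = 1309003 / 741000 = 1.77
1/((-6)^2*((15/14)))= 7/270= 0.03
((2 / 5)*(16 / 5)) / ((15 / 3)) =32 / 125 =0.26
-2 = -2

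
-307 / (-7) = 307 / 7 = 43.86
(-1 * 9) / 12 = -3 / 4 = -0.75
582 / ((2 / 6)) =1746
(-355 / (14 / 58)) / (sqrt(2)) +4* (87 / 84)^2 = 841 / 196 - 10295* sqrt(2) / 14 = -1035.66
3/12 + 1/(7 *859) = 6017/24052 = 0.25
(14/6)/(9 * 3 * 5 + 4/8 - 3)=14/795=0.02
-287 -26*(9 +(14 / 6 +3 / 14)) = -12332 / 21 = -587.24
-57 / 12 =-19 / 4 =-4.75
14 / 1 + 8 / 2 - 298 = -280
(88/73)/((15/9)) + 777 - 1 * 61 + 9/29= 7589801/10585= 717.03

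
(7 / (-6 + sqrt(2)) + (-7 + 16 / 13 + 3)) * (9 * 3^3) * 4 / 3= -286740 / 221-1134 * sqrt(2) / 17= -1391.80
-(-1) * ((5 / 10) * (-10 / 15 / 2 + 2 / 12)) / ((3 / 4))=-1 / 9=-0.11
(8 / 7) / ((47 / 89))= 712 / 329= 2.16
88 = 88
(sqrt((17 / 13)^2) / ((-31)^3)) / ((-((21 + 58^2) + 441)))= 17 / 1481744758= 0.00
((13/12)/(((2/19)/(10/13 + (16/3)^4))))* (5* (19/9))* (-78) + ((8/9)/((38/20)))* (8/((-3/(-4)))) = -190099001575/27702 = -6862284.37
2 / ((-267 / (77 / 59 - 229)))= 8956 / 5251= 1.71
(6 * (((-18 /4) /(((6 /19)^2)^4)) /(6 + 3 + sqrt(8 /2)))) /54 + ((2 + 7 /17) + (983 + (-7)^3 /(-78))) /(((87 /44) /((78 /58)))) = 112841164488199 /528296338944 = 213.59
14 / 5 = 2.80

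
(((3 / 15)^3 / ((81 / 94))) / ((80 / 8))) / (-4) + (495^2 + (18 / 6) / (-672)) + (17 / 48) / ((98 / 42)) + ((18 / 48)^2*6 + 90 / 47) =65297486598773 / 266490000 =245027.91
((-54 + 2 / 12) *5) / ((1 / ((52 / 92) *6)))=-20995 / 23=-912.83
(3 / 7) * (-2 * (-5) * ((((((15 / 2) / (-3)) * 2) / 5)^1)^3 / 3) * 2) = -20 / 7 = -2.86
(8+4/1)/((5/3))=36/5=7.20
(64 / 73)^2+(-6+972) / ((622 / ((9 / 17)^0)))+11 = 22078272 / 1657319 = 13.32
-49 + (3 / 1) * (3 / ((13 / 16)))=-493 / 13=-37.92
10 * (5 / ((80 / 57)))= 285 / 8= 35.62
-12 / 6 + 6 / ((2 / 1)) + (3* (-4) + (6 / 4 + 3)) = -13 / 2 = -6.50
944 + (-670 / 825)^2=25718356 / 27225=944.66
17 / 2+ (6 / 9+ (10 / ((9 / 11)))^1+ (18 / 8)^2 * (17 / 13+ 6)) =109295 / 1872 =58.38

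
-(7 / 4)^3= -343 / 64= -5.36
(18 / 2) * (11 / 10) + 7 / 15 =311 / 30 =10.37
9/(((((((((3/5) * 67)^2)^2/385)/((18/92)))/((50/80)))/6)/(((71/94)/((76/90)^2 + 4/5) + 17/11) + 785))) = 818178360890625/1067907528932224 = 0.77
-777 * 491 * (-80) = 30520560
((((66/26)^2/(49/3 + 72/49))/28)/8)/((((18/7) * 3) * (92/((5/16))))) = 29645/41665654784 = 0.00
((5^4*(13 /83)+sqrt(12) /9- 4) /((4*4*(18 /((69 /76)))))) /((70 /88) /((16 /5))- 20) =-1971629 /131569110- 253*sqrt(3) /7133265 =-0.02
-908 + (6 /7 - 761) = -11677 /7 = -1668.14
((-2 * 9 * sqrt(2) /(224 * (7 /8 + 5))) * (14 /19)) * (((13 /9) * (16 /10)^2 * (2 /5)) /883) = -0.00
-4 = -4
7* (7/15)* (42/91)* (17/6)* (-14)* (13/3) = -11662/45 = -259.16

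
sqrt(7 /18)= sqrt(14) /6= 0.62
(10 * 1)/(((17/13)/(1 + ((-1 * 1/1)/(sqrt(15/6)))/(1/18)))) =130/17 - 468 * sqrt(10)/17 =-79.41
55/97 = 0.57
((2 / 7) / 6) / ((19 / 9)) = 3 / 133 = 0.02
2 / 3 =0.67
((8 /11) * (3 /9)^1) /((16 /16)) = 8 /33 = 0.24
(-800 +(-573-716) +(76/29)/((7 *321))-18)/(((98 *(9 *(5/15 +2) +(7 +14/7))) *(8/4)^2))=-27459673/153263376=-0.18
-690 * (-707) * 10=4878300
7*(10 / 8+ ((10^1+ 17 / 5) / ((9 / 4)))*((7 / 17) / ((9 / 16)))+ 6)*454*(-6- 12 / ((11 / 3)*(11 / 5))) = -276257.97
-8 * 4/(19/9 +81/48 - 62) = 4608/8381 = 0.55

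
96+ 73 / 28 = 2761 / 28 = 98.61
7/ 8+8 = 71/ 8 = 8.88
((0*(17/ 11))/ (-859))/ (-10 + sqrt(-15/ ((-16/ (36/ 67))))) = 0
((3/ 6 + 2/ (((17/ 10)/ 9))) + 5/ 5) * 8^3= 105216/ 17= 6189.18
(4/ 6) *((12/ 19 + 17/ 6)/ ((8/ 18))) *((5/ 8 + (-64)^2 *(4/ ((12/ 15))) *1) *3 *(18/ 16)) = 1747406925/ 4864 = 359253.07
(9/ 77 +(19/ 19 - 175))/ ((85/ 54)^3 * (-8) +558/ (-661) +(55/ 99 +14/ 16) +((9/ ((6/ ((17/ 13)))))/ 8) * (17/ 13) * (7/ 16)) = 7536462863125248/ 1320813131682737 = 5.71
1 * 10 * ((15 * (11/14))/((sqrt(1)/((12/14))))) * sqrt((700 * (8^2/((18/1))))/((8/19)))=33000 * sqrt(133)/49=7766.83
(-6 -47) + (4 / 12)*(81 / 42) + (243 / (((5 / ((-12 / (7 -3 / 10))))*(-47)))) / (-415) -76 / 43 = -42584115669 / 786714670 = -54.13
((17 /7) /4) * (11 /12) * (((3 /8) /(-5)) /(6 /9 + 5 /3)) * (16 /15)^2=-0.02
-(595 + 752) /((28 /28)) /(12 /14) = -3143 /2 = -1571.50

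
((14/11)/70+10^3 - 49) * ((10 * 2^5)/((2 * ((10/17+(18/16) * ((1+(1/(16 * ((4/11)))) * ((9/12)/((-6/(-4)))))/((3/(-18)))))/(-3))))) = 43706056704/645491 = 67709.78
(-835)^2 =697225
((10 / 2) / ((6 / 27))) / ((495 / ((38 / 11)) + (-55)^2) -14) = 855 / 119863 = 0.01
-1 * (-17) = 17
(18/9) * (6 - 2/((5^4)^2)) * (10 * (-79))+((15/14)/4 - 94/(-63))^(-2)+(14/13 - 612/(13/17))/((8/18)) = -18023549829546167/1598124531250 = -11277.94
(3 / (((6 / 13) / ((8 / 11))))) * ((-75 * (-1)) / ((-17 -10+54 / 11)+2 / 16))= -31200 / 1933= -16.14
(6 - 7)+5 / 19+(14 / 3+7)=623 / 57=10.93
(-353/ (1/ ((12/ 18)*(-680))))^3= 110647305216512000/ 27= 4098048341352296.30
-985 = -985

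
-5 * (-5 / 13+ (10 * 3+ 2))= -2055 / 13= -158.08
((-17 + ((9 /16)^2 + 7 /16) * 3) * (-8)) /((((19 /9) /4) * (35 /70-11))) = -1617 /76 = -21.28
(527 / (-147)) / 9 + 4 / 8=269 / 2646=0.10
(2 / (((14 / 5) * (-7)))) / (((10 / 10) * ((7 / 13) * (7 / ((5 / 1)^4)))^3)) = -2681884765625 / 5764801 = -465217.23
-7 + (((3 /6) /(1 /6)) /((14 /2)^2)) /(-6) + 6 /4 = -270 /49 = -5.51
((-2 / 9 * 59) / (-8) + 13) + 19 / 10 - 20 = -623 / 180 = -3.46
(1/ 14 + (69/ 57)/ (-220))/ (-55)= -1929/ 1609300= -0.00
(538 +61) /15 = 599 /15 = 39.93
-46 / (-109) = 46 / 109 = 0.42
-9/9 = -1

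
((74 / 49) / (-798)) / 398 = -37 / 7781298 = -0.00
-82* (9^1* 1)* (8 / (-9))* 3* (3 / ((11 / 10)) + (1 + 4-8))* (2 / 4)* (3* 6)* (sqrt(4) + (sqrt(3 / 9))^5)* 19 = -2019168 / 11-37392* sqrt(3) / 11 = -189448.44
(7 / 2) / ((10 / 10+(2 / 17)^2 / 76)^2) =3.50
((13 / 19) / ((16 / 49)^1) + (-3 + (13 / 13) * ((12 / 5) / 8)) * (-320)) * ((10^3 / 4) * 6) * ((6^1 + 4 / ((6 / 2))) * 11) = 3982306625 / 38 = 104797542.76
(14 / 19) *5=70 / 19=3.68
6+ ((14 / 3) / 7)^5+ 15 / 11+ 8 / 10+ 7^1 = 204422 / 13365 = 15.30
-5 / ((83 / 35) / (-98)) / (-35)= -490 / 83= -5.90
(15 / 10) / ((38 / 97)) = 3.83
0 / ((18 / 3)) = 0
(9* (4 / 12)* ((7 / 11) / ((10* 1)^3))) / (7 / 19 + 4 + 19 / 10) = 133 / 436700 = 0.00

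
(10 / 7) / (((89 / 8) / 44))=5.65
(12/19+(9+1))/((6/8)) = 808/57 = 14.18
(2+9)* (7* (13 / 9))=1001 / 9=111.22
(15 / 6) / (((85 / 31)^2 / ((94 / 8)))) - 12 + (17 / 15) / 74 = -10364731 / 1283160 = -8.08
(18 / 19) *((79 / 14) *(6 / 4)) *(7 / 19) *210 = 223965 / 361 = 620.40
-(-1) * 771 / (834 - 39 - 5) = 771 / 790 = 0.98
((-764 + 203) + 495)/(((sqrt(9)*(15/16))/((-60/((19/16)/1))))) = 22528/19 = 1185.68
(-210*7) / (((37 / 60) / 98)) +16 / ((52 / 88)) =-112353776 / 481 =-233583.73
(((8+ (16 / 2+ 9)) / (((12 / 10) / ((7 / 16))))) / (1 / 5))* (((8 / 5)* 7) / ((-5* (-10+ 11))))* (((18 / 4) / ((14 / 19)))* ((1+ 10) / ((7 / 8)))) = -15675 / 2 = -7837.50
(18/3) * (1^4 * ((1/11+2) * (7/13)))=966/143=6.76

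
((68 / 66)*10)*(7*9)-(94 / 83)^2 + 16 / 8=49241822 / 75779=649.81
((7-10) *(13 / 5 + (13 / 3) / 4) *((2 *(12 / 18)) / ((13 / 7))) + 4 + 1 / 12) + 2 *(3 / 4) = -47 / 20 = -2.35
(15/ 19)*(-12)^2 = 2160/ 19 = 113.68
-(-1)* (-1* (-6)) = 6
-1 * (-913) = 913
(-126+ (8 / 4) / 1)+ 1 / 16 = -1983 / 16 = -123.94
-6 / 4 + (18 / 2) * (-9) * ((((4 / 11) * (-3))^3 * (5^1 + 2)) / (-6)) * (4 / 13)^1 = -1358277 / 34606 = -39.25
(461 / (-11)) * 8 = -3688 / 11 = -335.27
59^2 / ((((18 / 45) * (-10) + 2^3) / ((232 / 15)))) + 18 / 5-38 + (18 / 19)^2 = 13426.36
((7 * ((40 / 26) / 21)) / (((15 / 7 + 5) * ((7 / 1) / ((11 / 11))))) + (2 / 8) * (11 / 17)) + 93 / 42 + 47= 4584037 / 92820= 49.39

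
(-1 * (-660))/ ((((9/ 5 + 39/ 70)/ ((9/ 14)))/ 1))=180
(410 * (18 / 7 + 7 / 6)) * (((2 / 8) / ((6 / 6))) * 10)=160925 / 42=3831.55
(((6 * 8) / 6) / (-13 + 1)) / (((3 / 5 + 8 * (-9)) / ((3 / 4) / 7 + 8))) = 1135 / 14994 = 0.08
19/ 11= 1.73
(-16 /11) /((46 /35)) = -280 /253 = -1.11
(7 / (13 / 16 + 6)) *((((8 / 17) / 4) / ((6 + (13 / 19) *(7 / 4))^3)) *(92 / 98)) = 646172672 / 2122928846633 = 0.00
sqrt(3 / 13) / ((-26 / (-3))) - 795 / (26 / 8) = -3180 / 13 +3* sqrt(39) / 338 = -244.56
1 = 1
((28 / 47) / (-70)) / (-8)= 1 / 940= 0.00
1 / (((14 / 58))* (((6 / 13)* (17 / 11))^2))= 593021 / 72828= 8.14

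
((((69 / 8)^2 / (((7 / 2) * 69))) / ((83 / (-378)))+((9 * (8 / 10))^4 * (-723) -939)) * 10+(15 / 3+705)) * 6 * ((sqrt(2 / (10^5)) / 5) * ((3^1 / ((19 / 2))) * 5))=-14520553461711 * sqrt(5) / 197125000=-164712.46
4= 4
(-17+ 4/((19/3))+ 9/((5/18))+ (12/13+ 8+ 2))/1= 33289/1235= 26.95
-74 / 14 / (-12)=37 / 84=0.44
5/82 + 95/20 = 789/164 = 4.81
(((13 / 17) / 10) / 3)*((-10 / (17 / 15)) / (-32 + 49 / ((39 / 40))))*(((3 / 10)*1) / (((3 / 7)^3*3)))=-57967 / 3703824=-0.02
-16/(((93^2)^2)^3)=-16/418596297479370673535601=-0.00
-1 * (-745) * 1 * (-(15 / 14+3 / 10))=-7152 / 7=-1021.71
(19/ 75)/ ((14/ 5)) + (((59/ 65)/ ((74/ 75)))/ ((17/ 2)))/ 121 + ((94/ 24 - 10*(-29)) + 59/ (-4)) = 9670592733/ 34629595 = 279.26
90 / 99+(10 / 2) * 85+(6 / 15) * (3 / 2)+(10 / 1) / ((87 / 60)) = 691282 / 1595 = 433.41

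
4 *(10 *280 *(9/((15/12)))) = 80640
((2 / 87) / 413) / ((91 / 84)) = 8 / 155701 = 0.00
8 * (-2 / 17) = -16 / 17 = -0.94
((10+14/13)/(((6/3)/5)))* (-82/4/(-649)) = 7380/8437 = 0.87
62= 62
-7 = -7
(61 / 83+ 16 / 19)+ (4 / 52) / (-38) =64579 / 41002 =1.58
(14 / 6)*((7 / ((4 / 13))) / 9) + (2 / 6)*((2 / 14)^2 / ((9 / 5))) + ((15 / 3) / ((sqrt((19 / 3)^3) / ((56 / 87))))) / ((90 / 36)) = 112*sqrt(57) / 10469 + 10411 / 1764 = 5.98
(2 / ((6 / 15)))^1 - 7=-2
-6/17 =-0.35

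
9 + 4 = 13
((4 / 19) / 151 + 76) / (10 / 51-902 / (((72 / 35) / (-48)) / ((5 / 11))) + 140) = 5560224 / 710149225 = 0.01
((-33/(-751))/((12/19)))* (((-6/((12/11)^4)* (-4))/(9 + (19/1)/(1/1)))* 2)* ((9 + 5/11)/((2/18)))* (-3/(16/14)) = -3616327/192256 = -18.81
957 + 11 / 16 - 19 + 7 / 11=939.32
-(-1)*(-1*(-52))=52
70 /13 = 5.38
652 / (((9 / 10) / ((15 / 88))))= 4075 / 33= 123.48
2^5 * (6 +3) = 288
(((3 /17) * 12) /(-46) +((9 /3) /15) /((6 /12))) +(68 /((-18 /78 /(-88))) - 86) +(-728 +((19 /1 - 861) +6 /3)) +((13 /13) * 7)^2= 142672111 /5865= 24326.02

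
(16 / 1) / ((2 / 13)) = 104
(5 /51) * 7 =35 /51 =0.69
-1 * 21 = -21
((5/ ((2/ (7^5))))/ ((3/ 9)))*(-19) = -4789995/ 2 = -2394997.50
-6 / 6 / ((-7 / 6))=0.86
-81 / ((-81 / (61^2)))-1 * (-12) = 3733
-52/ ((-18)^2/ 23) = -3.69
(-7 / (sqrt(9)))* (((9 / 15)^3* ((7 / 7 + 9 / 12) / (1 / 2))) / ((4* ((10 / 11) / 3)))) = -14553 / 10000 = -1.46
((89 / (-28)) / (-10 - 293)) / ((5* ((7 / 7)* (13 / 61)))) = 5429 / 551460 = 0.01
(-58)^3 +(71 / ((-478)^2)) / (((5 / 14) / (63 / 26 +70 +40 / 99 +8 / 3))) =-286872011710943 / 1470294540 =-195111.93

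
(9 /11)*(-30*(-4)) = 1080 /11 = 98.18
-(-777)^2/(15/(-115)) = 4628589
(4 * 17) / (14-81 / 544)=36992 / 7535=4.91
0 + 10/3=10/3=3.33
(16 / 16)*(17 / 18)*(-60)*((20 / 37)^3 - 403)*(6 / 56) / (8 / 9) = 15609946635 / 5673136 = 2751.56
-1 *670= -670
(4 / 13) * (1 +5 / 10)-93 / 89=-675 / 1157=-0.58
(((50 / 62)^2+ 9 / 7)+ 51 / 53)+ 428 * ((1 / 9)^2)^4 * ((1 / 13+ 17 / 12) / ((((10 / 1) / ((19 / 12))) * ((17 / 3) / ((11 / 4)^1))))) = 4718682767075505769 / 1628061790632994080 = 2.90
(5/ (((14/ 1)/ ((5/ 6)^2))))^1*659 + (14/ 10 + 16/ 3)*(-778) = -12789229/ 2520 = -5075.09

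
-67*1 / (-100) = 67 / 100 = 0.67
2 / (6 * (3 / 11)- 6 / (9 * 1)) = 33 / 16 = 2.06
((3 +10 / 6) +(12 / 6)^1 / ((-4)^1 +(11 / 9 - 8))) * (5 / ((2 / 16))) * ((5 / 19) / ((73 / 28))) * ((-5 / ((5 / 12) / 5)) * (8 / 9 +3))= -5111680000 / 1210851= -4221.56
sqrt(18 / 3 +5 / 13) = sqrt(1079) / 13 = 2.53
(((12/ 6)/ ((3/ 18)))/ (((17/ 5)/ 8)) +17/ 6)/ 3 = 3169/ 306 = 10.36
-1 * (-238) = 238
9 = 9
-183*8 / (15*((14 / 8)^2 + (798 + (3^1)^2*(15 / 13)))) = -101504 / 843905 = -0.12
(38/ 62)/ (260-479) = -19/ 6789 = -0.00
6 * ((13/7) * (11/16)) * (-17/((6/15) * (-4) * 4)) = 36465/1792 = 20.35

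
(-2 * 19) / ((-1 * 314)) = 19 / 157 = 0.12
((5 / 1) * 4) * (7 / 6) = 23.33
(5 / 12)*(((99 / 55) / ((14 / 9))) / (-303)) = -9 / 5656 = -0.00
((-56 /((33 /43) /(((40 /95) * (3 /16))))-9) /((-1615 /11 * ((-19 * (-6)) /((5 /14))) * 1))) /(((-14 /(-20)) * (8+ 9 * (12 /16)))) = 0.00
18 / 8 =2.25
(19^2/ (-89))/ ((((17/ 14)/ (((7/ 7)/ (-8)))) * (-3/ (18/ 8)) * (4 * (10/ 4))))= -7581/ 242080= -0.03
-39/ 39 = -1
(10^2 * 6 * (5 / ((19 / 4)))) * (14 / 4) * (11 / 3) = 154000 / 19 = 8105.26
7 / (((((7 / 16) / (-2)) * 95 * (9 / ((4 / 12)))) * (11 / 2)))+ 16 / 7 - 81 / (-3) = 29.28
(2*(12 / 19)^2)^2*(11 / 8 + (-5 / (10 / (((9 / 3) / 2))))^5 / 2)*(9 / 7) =1875717 / 1824494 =1.03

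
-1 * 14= -14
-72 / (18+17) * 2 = -144 / 35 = -4.11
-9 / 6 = -3 / 2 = -1.50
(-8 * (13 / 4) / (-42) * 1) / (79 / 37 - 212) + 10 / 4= 2.50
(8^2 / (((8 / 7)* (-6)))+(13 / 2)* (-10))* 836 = -186428 / 3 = -62142.67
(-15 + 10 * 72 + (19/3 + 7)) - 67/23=49364/69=715.42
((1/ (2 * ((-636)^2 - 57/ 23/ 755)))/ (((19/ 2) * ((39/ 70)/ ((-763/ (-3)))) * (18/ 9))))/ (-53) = -463732325/ 827569254784077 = -0.00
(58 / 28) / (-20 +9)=-29 / 154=-0.19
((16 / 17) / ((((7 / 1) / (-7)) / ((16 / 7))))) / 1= -2.15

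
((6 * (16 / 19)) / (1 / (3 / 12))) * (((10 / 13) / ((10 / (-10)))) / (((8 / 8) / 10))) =-2400 / 247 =-9.72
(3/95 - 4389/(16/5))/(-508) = 2084727/772160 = 2.70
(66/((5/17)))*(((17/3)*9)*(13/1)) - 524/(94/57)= 34887972/235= 148459.46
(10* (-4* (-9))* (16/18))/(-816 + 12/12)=-64/163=-0.39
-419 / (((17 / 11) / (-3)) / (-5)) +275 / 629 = -2557720 / 629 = -4066.33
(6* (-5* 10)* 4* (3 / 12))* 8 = -2400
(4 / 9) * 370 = 1480 / 9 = 164.44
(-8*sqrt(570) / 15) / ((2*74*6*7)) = -sqrt(570) / 11655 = -0.00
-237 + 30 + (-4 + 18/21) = -1471/7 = -210.14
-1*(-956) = 956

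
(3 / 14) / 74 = 3 / 1036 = 0.00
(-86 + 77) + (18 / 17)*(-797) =-14499 / 17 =-852.88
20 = 20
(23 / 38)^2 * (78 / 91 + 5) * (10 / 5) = 21689 / 5054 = 4.29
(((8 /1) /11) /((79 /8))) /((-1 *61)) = -64 /53009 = -0.00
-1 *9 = -9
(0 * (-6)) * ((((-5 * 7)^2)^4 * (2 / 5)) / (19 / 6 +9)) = 0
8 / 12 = 0.67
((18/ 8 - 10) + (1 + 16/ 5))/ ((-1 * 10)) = 71/ 200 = 0.36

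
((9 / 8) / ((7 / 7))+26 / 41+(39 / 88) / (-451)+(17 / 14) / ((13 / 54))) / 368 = 12283295 / 664535872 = 0.02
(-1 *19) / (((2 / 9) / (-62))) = 5301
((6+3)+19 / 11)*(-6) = -708 / 11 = -64.36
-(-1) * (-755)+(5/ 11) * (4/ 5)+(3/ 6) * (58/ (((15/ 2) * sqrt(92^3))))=-8301/ 11+29 * sqrt(23)/ 31740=-754.63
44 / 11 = 4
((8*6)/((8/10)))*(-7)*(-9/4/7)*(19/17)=2565/17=150.88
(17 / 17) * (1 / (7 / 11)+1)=18 / 7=2.57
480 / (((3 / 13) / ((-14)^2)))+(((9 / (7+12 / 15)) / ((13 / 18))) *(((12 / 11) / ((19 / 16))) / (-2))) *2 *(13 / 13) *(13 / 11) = 12184280320 / 29887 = 407678.27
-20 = -20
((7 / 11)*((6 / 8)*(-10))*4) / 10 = -21 / 11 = -1.91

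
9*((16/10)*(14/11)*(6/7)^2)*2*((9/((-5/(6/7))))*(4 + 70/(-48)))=-1423008/13475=-105.60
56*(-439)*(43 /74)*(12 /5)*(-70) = 88797408 /37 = 2399929.95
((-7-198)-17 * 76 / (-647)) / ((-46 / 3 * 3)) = 131343 / 29762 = 4.41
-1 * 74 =-74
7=7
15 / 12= 5 / 4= 1.25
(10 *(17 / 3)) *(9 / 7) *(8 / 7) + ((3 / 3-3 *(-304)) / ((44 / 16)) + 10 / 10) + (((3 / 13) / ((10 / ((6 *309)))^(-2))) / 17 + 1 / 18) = 2582764076015 / 6203782494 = 416.32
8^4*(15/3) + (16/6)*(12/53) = 1085472/53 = 20480.60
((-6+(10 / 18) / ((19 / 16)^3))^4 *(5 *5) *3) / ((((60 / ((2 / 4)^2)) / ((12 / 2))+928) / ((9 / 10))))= 4684417341655393898405 / 65078098565302331883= 71.98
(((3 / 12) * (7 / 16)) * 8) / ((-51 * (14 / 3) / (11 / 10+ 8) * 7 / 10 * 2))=-0.02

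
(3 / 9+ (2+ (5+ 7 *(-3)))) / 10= -41 / 30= -1.37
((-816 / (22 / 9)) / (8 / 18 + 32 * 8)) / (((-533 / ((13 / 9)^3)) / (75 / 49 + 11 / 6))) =2841397 / 114760107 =0.02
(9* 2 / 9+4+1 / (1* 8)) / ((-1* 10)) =-0.61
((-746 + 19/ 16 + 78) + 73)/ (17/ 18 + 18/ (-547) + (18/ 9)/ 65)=-3040272495/ 4824536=-630.17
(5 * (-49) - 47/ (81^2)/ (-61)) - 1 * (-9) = -94452109/ 400221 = -236.00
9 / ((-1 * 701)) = -9 / 701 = -0.01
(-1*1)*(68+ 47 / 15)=-1067 / 15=-71.13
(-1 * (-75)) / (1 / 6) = 450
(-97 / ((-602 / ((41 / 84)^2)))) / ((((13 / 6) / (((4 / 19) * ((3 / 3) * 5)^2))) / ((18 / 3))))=4076425 / 7286006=0.56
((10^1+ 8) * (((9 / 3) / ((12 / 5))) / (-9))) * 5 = -25 / 2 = -12.50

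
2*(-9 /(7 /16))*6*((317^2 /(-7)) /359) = 173644992 /17591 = 9871.24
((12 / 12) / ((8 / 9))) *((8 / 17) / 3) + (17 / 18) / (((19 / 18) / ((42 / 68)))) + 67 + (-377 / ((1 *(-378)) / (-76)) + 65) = 6950831 / 122094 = 56.93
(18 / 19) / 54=1 / 57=0.02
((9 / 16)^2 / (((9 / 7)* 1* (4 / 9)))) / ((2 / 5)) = 2835 / 2048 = 1.38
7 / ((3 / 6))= 14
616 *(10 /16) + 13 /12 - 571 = -2219 /12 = -184.92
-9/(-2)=9/2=4.50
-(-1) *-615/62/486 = -205/10044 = -0.02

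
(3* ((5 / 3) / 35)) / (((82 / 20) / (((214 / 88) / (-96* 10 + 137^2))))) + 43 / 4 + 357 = 367.75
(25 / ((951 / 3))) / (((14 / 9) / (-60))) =-6750 / 2219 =-3.04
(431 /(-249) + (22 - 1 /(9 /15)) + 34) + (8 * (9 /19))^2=2006398 /29963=66.96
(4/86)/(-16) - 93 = -31993/344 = -93.00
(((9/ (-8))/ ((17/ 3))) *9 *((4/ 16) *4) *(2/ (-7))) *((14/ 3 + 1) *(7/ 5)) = 81/ 20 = 4.05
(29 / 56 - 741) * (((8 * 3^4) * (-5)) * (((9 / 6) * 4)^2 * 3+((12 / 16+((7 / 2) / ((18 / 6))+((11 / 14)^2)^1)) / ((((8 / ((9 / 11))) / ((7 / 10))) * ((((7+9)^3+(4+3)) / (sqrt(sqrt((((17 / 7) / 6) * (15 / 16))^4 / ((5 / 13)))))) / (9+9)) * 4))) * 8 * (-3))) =-3445703060355 * 13^(1 / 4) * 5^(3 / 4) / 3963038464+1813766580 / 7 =259103991.13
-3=-3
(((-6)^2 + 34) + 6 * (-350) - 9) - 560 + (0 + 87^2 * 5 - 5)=35241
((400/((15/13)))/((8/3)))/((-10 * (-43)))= 13/43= 0.30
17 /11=1.55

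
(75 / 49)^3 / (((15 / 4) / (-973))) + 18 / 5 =-926.82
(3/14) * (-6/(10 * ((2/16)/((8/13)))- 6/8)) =-288/287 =-1.00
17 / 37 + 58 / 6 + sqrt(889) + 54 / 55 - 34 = 6.92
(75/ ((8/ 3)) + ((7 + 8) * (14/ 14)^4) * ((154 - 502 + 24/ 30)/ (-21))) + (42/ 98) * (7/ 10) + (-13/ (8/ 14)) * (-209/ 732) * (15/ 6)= 8569199/ 29280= 292.66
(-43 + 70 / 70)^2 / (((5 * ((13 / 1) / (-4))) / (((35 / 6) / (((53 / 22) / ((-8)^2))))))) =-11590656 / 689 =-16822.43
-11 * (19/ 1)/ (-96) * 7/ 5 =3.05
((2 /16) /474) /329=1 /1247568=0.00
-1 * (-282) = 282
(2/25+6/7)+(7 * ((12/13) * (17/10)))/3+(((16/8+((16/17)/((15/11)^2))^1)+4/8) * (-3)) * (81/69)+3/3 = -8874209/1779050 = -4.99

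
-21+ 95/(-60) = -271/12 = -22.58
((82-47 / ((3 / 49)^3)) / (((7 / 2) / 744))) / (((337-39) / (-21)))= 1370767672 / 447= 3066594.34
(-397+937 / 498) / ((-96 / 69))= 4525687 / 15936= 283.99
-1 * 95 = -95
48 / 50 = 24 / 25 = 0.96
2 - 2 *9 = -16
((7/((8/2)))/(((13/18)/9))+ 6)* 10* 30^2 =3253500/13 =250269.23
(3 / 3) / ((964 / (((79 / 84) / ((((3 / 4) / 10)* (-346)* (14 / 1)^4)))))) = -395 / 403622928576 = -0.00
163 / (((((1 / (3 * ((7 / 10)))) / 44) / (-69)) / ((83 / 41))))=-431277462 / 205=-2103792.50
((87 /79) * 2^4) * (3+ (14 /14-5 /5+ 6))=12528 /79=158.58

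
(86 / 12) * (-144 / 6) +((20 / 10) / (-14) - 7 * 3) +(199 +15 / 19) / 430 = -5509634 / 28595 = -192.68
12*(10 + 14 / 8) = 141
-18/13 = -1.38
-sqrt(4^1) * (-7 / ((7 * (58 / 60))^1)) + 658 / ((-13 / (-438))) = 8358696 / 377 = 22171.61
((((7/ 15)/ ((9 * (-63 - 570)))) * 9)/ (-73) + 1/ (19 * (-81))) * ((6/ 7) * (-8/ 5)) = 1213088/ 1382804325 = 0.00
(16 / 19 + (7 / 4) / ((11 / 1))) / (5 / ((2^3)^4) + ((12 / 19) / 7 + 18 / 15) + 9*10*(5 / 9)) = 29998080 / 1536806623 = 0.02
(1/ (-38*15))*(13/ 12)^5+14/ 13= 1.07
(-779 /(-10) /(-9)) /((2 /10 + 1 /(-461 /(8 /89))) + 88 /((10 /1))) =-31961591 /33232770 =-0.96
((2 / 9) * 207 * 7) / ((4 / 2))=161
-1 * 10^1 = -10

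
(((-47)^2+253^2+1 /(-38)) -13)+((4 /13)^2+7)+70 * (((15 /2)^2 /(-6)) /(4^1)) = 3393282349 /51376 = 66048.01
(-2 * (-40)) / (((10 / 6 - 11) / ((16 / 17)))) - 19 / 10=-11861 / 1190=-9.97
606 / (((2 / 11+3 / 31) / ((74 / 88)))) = 347541 / 190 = 1829.16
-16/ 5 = -3.20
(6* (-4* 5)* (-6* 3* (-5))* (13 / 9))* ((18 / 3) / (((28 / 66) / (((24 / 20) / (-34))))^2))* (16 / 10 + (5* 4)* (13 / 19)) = -13320264672 / 1345295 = -9901.37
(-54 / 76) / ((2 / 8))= -2.84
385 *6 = 2310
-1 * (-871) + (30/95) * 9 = 16603/19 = 873.84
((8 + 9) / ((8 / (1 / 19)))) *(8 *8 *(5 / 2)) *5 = 1700 / 19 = 89.47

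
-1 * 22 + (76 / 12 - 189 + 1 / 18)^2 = 10797241 / 324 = 33324.82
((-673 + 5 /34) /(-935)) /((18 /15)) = 22877 /38148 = 0.60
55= 55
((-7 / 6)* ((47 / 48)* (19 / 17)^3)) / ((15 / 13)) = -29335943 / 21224160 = -1.38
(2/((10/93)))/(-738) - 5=-6181/1230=-5.03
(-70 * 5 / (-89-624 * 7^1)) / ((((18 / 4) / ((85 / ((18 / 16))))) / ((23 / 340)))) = 32200 / 361017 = 0.09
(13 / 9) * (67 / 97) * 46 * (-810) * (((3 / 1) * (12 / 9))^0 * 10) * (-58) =2091445200 / 97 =21561290.72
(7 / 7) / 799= 1 / 799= 0.00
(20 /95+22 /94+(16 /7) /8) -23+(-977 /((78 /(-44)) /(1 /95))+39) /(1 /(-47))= -2593833467 /1218945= -2127.93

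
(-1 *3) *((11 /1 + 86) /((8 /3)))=-873 /8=-109.12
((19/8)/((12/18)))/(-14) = -57/224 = -0.25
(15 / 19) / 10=3 / 38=0.08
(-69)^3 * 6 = -1971054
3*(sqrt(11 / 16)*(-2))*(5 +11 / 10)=-183*sqrt(11) / 20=-30.35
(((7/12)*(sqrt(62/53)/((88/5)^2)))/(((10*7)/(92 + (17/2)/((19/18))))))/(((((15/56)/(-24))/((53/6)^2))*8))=-2.54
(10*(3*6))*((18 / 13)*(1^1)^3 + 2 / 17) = 59760 / 221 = 270.41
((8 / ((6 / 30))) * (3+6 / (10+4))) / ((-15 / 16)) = -1024 / 7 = -146.29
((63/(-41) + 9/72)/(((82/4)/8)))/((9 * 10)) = -463/75645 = -0.01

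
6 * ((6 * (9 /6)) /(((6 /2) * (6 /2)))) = 6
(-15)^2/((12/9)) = 168.75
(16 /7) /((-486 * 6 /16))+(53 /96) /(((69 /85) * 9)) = 236711 /3755808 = 0.06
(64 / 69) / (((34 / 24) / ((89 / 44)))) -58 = -243762 / 4301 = -56.68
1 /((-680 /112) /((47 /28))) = -47 /170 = -0.28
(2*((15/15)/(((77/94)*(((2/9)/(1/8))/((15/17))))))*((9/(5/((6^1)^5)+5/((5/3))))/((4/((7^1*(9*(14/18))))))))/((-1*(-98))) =13876515/30542897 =0.45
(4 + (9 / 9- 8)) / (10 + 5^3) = -1 / 45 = -0.02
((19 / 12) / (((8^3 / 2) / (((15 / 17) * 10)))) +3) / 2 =26587 / 17408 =1.53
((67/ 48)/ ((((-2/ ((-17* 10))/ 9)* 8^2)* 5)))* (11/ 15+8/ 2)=80869/ 5120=15.79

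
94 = 94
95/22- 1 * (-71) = 1657/22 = 75.32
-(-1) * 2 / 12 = 1 / 6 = 0.17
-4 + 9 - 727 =-722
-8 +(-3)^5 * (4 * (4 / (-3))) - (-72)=1360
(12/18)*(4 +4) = 16/3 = 5.33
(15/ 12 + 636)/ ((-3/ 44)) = -28039/ 3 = -9346.33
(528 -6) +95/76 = 523.25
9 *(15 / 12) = 45 / 4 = 11.25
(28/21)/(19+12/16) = 16/237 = 0.07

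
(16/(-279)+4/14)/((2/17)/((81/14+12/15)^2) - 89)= -1611334222/627956825769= -0.00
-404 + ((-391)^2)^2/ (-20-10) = -23372612281/ 30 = -779087076.03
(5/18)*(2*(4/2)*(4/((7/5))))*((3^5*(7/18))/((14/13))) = 1950/7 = 278.57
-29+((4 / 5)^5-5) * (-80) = 215491 / 625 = 344.79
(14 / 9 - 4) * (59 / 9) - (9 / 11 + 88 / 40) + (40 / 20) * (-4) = -120476 / 4455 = -27.04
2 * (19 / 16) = 2.38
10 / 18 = 5 / 9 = 0.56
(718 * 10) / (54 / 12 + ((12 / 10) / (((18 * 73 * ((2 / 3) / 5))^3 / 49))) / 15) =2413274739840 / 1512498341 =1595.56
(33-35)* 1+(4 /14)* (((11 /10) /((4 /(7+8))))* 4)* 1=19 /7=2.71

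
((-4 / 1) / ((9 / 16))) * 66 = -1408 / 3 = -469.33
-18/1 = -18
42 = 42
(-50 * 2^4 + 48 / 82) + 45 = -30931 / 41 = -754.41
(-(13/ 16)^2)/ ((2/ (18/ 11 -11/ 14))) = -22139/ 78848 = -0.28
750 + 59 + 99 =908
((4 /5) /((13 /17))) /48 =0.02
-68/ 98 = -34/ 49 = -0.69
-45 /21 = -15 /7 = -2.14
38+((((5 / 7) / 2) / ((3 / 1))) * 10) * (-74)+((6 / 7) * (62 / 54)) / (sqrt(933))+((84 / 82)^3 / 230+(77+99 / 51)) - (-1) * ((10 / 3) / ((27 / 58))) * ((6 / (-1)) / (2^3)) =62 * sqrt(933) / 58779+597947013077 / 25465964895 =23.51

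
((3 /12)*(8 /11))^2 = 4 /121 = 0.03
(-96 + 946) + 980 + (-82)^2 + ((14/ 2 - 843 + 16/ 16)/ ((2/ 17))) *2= -5641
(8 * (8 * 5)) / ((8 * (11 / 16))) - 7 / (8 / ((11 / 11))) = 5043 / 88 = 57.31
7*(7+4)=77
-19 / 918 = -0.02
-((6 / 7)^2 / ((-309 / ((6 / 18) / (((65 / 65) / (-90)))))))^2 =-129600 / 25472209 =-0.01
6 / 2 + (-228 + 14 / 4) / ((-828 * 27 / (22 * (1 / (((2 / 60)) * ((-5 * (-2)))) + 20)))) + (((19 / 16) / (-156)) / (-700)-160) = -21500022461 / 141523200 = -151.92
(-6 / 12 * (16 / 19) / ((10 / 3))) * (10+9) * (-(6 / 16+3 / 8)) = 9 / 5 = 1.80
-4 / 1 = -4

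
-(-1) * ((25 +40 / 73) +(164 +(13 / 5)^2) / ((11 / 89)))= 28248568 / 20075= 1407.15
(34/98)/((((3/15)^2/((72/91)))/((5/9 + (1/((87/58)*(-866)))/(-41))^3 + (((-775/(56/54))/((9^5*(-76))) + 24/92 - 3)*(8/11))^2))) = 426459839394107754644779431058850/15012468615444680744866461122163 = 28.41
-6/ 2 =-3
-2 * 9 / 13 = -18 / 13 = -1.38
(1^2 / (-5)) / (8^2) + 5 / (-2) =-801 / 320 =-2.50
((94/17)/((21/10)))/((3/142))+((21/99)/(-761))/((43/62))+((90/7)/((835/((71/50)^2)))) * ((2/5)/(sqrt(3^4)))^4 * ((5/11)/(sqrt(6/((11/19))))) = 20164 * sqrt(1254)/41744533359375+48046371502/385509663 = 124.63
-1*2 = -2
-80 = -80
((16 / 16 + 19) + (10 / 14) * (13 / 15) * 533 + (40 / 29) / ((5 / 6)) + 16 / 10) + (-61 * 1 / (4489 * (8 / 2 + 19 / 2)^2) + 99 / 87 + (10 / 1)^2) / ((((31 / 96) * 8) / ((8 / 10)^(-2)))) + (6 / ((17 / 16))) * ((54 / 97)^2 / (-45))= 1819799923711710443 / 4392037019069532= 414.34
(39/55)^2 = 1521/3025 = 0.50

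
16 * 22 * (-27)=-9504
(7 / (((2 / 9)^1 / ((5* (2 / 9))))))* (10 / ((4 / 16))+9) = 1715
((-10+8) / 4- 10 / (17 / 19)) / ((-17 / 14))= 2779 / 289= 9.62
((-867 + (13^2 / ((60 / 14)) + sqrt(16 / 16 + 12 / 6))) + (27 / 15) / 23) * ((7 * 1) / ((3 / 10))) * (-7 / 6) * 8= 111909532 / 621 - 1960 * sqrt(3) / 9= 179831.38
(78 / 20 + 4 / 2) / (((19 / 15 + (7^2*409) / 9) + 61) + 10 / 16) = 2124 / 824281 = 0.00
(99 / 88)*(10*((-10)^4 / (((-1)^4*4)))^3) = 175781250000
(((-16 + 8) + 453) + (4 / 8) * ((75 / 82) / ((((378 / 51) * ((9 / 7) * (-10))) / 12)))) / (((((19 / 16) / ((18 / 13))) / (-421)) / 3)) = -349244760 / 533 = -655243.45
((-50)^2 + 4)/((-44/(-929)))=581554/11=52868.55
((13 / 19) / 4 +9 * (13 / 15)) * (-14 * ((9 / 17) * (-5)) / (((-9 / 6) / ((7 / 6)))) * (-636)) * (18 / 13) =65350908 / 323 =202324.79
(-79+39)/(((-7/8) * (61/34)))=10880/427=25.48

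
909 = 909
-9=-9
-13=-13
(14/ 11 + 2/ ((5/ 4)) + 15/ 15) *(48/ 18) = 568/ 55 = 10.33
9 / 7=1.29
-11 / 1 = -11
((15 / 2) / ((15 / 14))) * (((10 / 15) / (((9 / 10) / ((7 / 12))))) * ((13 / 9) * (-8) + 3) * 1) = -18865 / 729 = -25.88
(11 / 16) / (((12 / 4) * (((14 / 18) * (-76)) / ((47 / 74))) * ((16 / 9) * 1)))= -13959 / 10078208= -0.00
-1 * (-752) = 752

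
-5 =-5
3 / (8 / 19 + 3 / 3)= 2.11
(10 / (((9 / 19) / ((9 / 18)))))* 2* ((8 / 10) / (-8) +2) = 361 / 9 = 40.11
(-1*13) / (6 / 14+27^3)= -91 / 137784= -0.00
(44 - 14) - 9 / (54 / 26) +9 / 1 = 104 / 3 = 34.67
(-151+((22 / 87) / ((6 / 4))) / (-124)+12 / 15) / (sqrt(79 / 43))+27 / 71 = 27 / 71 - 6076396 * sqrt(3397) / 3195945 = -110.43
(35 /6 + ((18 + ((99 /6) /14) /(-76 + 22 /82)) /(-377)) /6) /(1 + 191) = 381869911 /12586129920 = 0.03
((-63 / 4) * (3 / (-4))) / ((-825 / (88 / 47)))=-63 / 2350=-0.03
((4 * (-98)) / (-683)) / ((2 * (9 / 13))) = 2548 / 6147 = 0.41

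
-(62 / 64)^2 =-961 / 1024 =-0.94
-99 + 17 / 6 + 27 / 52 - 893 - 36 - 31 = -164681 / 156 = -1055.65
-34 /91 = -0.37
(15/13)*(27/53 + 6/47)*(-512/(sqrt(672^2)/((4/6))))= -84640/226681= -0.37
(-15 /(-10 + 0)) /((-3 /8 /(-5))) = 20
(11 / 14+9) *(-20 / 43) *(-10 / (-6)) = -6850 / 903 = -7.59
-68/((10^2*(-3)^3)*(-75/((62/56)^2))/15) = -16337/2646000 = -0.01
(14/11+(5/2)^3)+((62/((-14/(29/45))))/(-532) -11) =21763283/3686760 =5.90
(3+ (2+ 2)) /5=7 /5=1.40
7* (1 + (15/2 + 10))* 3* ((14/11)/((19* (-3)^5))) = -1813/16929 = -0.11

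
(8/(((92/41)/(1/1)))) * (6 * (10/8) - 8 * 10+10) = -222.83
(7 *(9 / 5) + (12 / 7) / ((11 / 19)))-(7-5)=5221 / 385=13.56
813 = 813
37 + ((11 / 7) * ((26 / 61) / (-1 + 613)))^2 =631684675477 / 17072558244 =37.00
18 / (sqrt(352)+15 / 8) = -2160 / 22303+4608 * sqrt(22) / 22303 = 0.87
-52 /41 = -1.27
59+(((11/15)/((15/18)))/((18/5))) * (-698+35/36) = -180443/1620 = -111.38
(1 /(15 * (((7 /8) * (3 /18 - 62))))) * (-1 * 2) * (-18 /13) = -576 /168805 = -0.00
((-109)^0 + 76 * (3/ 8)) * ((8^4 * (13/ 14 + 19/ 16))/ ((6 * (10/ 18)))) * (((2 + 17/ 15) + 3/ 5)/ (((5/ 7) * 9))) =16705024/ 375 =44546.73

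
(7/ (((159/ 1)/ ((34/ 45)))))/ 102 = 7/ 21465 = 0.00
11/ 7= 1.57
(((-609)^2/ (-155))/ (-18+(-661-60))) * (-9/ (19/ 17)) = -56744793/ 2176355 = -26.07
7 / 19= 0.37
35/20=7/4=1.75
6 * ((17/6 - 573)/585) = -3421/585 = -5.85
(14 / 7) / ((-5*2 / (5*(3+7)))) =-10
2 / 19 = 0.11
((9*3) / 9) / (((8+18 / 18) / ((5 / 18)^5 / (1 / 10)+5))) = 4739545 / 2834352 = 1.67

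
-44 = -44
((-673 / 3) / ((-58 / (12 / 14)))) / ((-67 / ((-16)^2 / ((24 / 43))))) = -926048 / 40803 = -22.70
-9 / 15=-3 / 5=-0.60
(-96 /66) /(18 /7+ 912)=-56 /35211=-0.00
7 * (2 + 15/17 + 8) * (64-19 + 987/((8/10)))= 6623925/68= 97410.66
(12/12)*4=4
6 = 6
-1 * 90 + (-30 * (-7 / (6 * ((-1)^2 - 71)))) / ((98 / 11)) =-17651 / 196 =-90.06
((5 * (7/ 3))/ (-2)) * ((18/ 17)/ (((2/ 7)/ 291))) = -213885/ 34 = -6290.74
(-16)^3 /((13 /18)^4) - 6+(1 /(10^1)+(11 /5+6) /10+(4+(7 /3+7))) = -32230947941 /2142075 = -15046.60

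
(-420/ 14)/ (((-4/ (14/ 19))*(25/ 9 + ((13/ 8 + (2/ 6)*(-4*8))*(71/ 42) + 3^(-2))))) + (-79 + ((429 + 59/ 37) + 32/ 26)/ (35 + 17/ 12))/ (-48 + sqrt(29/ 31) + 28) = 742793*sqrt(899)/ 136860373 + 129043832468/ 44205900479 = 3.08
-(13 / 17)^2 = -169 / 289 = -0.58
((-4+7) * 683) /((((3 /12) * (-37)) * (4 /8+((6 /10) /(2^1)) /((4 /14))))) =-163920 /1147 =-142.91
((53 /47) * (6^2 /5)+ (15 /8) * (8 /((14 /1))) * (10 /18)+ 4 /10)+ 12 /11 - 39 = -3126241 /108570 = -28.79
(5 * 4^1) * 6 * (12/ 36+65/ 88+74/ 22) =5855/ 11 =532.27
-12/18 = -2/3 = -0.67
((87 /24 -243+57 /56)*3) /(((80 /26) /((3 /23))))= -390429 /12880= -30.31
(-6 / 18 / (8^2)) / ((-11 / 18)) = 3 / 352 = 0.01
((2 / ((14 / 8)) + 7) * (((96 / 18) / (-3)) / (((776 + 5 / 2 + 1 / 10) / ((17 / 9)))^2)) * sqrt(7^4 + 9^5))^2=3549352000000 / 7957021958983881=0.00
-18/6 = -3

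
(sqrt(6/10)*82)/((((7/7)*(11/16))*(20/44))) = 1312*sqrt(15)/25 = 203.25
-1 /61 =-0.02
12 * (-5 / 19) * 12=-720 / 19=-37.89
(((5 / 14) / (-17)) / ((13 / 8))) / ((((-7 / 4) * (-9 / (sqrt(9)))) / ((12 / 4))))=-80 / 10829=-0.01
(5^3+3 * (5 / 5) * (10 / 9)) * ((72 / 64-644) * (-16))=3960110 / 3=1320036.67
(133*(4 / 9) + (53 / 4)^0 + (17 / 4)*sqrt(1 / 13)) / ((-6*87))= -0.12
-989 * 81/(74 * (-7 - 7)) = 77.33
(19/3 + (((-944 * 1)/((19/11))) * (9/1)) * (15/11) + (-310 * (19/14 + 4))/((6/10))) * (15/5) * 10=-284066.77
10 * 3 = 30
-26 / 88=-0.30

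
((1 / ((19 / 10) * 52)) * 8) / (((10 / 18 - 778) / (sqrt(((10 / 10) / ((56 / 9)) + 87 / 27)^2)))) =-0.00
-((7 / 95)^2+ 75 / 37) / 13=-678688 / 4341025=-0.16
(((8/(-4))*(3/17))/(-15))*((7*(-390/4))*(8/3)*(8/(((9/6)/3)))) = -11648/17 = -685.18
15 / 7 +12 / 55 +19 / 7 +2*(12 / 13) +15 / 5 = 49657 / 5005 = 9.92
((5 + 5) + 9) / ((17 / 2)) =38 / 17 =2.24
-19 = -19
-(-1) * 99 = 99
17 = 17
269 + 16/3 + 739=3040/3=1013.33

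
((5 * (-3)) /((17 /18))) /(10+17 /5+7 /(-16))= -21600 /17629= -1.23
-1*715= -715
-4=-4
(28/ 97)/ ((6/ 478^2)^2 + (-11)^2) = 365434567792/ 153182340078541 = 0.00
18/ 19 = 0.95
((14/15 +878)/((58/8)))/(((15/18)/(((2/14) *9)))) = 949248/5075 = 187.04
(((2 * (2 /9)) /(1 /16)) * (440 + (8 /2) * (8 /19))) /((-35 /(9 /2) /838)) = -225039872 /665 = -338405.82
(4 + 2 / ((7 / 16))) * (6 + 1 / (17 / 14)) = 6960 / 119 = 58.49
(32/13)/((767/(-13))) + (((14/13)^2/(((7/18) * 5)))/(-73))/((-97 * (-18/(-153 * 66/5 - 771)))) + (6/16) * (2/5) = 856701589/7060465100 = 0.12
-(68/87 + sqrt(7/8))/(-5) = 68/435 + sqrt(14)/20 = 0.34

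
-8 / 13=-0.62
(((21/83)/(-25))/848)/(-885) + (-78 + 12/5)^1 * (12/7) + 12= -61044043193/519082000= -117.60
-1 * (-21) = 21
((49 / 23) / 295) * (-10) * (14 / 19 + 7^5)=-31296006 / 25783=-1213.82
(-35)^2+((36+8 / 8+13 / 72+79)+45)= 99805 / 72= 1386.18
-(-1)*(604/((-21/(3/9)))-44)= -3376/63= -53.59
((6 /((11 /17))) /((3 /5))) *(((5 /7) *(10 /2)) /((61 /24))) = 102000 /4697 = 21.72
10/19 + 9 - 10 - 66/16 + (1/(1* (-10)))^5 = -8737519/1900000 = -4.60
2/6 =1/3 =0.33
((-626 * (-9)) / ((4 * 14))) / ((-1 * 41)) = -2817 / 1148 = -2.45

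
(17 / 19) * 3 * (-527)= -26877 / 19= -1414.58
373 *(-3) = -1119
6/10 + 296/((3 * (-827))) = 5963/12405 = 0.48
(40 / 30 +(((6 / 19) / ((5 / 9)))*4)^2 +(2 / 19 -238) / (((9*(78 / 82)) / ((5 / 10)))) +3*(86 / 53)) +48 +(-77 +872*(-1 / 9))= -21559378657 / 167892075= -128.41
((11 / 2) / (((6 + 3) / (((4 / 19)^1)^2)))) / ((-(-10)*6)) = 22 / 48735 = 0.00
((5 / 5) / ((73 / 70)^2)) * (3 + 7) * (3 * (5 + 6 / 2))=1176000 / 5329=220.68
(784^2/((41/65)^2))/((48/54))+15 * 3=2921612445/1681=1738020.49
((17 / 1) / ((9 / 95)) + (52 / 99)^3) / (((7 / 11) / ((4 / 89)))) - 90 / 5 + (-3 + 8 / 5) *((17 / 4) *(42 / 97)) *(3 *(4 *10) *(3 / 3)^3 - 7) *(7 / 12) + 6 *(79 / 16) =-15513169479613 / 106611161580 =-145.51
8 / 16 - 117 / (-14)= 62 / 7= 8.86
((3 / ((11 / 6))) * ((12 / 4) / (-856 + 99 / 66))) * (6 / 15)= -216 / 93995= -0.00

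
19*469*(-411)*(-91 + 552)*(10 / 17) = -16883760810 / 17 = -993162400.59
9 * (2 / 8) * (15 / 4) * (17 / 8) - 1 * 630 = -78345 / 128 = -612.07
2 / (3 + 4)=2 / 7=0.29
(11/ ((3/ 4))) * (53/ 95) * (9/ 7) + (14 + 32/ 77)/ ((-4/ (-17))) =1050237/ 14630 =71.79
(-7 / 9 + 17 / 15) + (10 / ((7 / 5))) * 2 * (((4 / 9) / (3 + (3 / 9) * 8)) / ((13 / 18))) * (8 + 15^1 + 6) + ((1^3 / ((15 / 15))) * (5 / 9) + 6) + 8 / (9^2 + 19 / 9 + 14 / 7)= 1386329951 / 26662545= 52.00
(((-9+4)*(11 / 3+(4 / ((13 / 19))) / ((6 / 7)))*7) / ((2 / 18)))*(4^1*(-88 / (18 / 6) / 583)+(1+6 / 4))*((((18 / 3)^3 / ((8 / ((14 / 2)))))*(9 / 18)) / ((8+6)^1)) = -282535155 / 5512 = -51258.19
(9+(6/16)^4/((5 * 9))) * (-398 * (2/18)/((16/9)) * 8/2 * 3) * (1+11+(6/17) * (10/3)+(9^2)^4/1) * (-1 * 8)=80529894098284653/87040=925205584768.90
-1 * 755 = -755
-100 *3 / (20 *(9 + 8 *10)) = -15 / 89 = -0.17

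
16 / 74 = 8 / 37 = 0.22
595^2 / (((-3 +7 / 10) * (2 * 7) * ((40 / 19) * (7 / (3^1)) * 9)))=-248.69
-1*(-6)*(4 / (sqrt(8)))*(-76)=-456*sqrt(2)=-644.88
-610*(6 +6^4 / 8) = -102480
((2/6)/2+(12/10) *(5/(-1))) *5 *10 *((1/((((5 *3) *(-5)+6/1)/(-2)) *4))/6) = -875/2484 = -0.35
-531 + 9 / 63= -3716 / 7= -530.86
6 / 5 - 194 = -964 / 5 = -192.80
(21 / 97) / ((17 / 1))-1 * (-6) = 9915 / 1649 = 6.01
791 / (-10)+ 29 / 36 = -14093 / 180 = -78.29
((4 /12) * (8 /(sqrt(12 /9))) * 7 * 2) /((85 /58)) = 3248 * sqrt(3) /255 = 22.06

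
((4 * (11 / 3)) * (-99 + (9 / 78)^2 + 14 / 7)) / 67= -721193 / 33969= -21.23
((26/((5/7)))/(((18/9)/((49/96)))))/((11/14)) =31213/2640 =11.82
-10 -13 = -23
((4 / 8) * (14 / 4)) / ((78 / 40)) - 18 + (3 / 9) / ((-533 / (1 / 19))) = -173198 / 10127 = -17.10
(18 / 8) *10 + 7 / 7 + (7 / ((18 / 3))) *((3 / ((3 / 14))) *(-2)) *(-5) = 1121 / 6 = 186.83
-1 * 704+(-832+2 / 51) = -78334 / 51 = -1535.96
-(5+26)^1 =-31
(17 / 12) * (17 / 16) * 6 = 289 / 32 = 9.03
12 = 12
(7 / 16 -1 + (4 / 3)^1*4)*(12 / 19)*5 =1145 / 76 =15.07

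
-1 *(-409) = 409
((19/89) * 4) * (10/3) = 760/267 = 2.85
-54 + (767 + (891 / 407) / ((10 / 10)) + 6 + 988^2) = 36144012 / 37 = 976865.19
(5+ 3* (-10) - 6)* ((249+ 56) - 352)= 1457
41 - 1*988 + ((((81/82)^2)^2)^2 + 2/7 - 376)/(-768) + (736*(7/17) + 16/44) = -1321548513561619294123933/2054999334896151232512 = -643.09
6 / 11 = 0.55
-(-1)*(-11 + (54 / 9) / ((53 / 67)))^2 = 32761 / 2809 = 11.66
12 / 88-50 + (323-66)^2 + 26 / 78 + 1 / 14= 15245894 / 231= 65999.54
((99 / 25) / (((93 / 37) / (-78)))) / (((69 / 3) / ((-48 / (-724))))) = -1142856 / 3226325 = -0.35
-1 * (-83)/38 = 83/38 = 2.18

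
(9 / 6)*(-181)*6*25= -40725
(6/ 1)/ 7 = 6/ 7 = 0.86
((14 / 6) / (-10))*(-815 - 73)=207.20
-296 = -296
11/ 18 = 0.61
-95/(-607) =95/607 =0.16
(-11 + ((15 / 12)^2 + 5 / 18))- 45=-7799 / 144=-54.16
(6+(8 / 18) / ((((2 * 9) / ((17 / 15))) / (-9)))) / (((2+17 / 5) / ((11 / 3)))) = 8536 / 2187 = 3.90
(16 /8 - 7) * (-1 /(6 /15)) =12.50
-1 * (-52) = 52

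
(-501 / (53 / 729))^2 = 133392222441 / 2809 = 47487441.24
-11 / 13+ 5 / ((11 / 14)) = 789 / 143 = 5.52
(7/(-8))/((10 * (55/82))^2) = -11767/605000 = -0.02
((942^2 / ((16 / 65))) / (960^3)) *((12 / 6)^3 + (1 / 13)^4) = 1877341787 / 57593036800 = 0.03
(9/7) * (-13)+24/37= -4161/259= -16.07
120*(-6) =-720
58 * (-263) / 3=-15254 / 3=-5084.67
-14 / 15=-0.93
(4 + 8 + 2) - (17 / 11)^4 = 121453 / 14641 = 8.30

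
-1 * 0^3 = 0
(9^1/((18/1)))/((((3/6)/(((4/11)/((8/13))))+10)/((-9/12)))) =-13/376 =-0.03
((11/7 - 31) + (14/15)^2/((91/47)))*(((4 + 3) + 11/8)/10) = -19876823/819000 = -24.27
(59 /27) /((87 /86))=5074 /2349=2.16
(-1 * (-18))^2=324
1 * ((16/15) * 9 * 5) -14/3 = 130/3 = 43.33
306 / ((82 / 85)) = 317.20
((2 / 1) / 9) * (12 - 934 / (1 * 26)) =-622 / 117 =-5.32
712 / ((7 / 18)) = 12816 / 7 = 1830.86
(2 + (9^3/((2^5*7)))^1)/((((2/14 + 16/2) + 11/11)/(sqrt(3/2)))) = 1177*sqrt(6)/4096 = 0.70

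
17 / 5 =3.40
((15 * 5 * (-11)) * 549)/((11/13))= -535275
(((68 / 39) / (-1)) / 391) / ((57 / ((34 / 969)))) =-8 / 2914353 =-0.00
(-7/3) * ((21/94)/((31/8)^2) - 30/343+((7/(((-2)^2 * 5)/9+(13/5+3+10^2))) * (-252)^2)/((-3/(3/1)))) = 9620.00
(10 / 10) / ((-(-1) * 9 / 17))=1.89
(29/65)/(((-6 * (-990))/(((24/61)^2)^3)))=51314688/184185338340575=0.00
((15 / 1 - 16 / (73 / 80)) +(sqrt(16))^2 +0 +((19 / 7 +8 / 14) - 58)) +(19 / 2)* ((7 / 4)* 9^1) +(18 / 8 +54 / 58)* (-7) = 10208421 / 118552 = 86.11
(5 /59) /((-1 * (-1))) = 0.08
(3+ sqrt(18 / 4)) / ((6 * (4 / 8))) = sqrt(2) / 2+ 1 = 1.71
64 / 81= 0.79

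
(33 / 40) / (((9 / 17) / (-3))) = -4.68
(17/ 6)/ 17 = 0.17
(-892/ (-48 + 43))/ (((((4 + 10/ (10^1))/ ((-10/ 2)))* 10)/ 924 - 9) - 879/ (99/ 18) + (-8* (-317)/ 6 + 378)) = 0.28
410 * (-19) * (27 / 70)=-21033 / 7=-3004.71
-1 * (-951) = 951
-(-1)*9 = 9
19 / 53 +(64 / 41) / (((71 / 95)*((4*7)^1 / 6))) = 870523 / 1079981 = 0.81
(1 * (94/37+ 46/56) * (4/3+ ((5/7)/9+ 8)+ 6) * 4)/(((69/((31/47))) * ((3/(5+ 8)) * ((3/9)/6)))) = 302876262/1959853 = 154.54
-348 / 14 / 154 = -87 / 539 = -0.16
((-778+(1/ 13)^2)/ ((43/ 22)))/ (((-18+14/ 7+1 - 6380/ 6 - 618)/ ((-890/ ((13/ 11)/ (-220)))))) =2670018476400/ 68680417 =38875.98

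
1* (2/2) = 1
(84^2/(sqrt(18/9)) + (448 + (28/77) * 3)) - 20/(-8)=9935/22 + 3528 * sqrt(2)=5440.94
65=65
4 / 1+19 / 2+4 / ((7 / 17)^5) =11812645 / 33614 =351.42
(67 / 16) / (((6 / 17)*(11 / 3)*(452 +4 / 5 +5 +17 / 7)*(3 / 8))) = 39865 / 2126256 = 0.02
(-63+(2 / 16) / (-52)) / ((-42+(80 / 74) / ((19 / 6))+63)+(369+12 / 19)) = -969733 / 6017856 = -0.16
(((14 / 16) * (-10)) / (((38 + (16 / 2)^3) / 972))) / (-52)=1701 / 5720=0.30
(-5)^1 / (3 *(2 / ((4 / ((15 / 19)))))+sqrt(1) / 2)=-95 / 32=-2.97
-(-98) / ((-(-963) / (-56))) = -5488 / 963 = -5.70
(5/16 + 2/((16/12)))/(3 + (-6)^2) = 29/624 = 0.05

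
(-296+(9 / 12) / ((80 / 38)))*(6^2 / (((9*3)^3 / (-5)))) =47303 / 17496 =2.70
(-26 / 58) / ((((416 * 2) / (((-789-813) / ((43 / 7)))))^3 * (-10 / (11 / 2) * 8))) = -1939029218973 / 2042960580444160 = -0.00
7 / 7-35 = -34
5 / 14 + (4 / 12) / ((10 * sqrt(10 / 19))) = sqrt(190) / 300 + 5 / 14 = 0.40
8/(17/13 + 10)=104/147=0.71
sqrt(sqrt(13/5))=1.27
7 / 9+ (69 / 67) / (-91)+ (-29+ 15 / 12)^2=676763161 / 877968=770.83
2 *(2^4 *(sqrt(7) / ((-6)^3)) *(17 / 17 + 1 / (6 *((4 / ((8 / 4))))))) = -13 *sqrt(7) / 81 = -0.42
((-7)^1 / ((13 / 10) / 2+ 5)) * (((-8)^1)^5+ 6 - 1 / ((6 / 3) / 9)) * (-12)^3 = -7926871680 / 113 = -70149306.90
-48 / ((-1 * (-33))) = -16 / 11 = -1.45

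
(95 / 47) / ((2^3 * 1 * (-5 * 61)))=-19 / 22936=-0.00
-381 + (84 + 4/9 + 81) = -1940/9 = -215.56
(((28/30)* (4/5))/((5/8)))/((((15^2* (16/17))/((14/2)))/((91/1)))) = 303212/84375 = 3.59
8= 8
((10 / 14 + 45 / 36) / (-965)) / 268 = -11 / 1448272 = -0.00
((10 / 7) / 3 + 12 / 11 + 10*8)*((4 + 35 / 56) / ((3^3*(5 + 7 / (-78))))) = 4531501 / 1592514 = 2.85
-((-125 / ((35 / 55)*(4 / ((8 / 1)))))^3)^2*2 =-865020019531250000000 / 117649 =-7352548848959617.17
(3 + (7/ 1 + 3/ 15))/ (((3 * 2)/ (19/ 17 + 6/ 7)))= 47/ 14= 3.36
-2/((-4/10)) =5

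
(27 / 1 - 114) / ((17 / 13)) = -1131 / 17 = -66.53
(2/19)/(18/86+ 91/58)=4988/84265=0.06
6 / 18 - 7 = -20 / 3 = -6.67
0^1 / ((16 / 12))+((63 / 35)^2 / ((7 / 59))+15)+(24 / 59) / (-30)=42.30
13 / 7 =1.86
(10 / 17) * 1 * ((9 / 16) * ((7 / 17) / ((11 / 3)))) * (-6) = -2835 / 12716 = -0.22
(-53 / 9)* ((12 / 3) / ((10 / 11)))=-1166 / 45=-25.91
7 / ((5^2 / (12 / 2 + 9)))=21 / 5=4.20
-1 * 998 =-998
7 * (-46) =-322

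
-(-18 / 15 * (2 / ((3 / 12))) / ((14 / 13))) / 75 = 104 / 875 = 0.12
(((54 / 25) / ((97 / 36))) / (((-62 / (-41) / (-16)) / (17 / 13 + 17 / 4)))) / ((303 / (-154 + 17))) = 2103813648 / 98704775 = 21.31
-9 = -9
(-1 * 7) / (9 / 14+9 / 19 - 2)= 1862 / 235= 7.92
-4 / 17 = -0.24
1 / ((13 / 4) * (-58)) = -2 / 377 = -0.01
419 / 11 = 38.09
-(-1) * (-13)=-13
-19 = -19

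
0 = 0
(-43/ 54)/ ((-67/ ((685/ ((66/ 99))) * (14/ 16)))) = 206185/ 19296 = 10.69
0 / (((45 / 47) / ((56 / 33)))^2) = 0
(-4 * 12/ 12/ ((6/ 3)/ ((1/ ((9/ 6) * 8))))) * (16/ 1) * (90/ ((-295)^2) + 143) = -381.34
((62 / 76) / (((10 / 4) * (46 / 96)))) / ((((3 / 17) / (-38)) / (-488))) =8229632 / 115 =71562.02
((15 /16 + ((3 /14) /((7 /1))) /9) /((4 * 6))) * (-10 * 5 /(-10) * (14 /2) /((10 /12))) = 2213 /1344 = 1.65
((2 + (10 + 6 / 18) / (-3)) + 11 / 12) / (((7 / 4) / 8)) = -152 / 63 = -2.41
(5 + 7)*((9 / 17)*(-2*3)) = -648 / 17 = -38.12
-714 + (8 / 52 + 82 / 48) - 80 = -247147 / 312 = -792.14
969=969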